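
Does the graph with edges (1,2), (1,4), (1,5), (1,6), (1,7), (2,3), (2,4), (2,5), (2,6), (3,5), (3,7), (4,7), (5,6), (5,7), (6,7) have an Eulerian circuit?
No (6 vertices have odd degree: {1, 2, 3, 4, 5, 7}; Eulerian circuit requires 0)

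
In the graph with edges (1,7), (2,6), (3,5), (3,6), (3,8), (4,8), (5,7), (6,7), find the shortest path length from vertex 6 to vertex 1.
2 (path: 6 -> 7 -> 1, 2 edges)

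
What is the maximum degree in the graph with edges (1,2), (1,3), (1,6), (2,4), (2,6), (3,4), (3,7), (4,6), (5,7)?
3 (attained at vertices 1, 2, 3, 4, 6)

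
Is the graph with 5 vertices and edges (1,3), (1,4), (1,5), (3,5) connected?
No, it has 2 components: {1, 3, 4, 5}, {2}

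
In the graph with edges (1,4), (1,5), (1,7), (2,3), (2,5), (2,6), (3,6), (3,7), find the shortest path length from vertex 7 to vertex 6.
2 (path: 7 -> 3 -> 6, 2 edges)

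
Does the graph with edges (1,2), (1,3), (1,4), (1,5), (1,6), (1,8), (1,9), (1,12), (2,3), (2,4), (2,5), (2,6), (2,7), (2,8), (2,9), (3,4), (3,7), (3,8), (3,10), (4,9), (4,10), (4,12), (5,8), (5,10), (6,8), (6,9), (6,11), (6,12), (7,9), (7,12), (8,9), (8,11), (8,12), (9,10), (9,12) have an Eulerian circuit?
Yes (the graph is connected and all 12 vertices have even degree)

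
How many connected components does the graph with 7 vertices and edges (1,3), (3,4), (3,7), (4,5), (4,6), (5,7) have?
2 (components: {1, 3, 4, 5, 6, 7}, {2})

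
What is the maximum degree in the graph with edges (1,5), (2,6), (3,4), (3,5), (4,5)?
3 (attained at vertex 5)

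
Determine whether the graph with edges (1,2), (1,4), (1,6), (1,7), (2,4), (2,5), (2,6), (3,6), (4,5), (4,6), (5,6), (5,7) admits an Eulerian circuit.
No (2 vertices have odd degree: {3, 6}; Eulerian circuit requires 0)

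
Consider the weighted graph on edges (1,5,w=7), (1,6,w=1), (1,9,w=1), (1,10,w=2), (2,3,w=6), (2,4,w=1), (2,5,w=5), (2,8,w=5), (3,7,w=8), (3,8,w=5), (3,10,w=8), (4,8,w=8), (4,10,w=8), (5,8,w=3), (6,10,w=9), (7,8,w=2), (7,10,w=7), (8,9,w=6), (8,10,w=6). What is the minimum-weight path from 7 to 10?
7 (path: 7 -> 10; weights 7 = 7)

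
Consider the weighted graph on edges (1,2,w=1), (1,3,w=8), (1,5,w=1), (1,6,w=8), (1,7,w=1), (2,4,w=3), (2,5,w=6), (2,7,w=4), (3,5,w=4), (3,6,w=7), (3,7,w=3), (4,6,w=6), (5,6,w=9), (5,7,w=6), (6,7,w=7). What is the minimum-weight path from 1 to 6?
8 (path: 1 -> 6; weights 8 = 8)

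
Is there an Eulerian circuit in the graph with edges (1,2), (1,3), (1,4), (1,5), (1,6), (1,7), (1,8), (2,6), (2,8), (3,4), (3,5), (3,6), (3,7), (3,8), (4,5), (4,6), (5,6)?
No (4 vertices have odd degree: {1, 2, 6, 8}; Eulerian circuit requires 0)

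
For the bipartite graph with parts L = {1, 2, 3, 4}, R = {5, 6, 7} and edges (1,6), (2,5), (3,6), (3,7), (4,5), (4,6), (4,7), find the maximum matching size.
3 (matching: (1,6), (2,5), (3,7); upper bound min(|L|,|R|) = min(4,3) = 3)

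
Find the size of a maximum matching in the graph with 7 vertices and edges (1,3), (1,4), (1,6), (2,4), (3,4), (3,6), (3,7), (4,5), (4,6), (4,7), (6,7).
3 (matching: (1,6), (3,7), (4,5); upper bound floor(n/2) = floor(7/2) = 3)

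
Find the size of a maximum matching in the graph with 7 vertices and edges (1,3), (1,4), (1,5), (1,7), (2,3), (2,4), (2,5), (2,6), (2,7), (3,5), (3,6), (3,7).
3 (matching: (1,5), (2,7), (3,6); upper bound floor(n/2) = floor(7/2) = 3)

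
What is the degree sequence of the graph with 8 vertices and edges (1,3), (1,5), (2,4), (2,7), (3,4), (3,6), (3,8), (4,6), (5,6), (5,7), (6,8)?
[4, 4, 3, 3, 2, 2, 2, 2] (degrees: deg(1)=2, deg(2)=2, deg(3)=4, deg(4)=3, deg(5)=3, deg(6)=4, deg(7)=2, deg(8)=2)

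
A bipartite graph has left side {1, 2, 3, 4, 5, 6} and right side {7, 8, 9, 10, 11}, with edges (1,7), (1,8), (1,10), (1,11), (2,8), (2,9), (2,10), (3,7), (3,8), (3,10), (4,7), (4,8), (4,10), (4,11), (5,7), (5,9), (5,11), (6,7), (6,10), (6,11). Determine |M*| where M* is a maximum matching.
5 (matching: (1,11), (2,10), (3,8), (4,7), (5,9); upper bound min(|L|,|R|) = min(6,5) = 5)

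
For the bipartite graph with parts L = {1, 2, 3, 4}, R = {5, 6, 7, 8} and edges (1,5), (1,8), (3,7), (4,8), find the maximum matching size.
3 (matching: (1,5), (3,7), (4,8); upper bound min(|L|,|R|) = min(4,4) = 4)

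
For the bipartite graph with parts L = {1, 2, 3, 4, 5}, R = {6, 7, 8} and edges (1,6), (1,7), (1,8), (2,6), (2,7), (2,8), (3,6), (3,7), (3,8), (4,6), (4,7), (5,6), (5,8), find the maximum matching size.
3 (matching: (1,8), (2,7), (3,6); upper bound min(|L|,|R|) = min(5,3) = 3)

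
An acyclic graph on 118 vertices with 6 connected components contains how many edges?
112 (Each of the 6 component trees on V_i vertices has V_i - 1 edges; summing gives V - C = 118 - 6 = 112)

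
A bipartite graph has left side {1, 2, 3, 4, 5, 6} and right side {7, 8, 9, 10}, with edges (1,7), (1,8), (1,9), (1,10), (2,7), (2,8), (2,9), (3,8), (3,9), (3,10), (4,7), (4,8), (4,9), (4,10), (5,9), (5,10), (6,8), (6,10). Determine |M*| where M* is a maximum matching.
4 (matching: (1,10), (2,9), (3,8), (4,7); upper bound min(|L|,|R|) = min(6,4) = 4)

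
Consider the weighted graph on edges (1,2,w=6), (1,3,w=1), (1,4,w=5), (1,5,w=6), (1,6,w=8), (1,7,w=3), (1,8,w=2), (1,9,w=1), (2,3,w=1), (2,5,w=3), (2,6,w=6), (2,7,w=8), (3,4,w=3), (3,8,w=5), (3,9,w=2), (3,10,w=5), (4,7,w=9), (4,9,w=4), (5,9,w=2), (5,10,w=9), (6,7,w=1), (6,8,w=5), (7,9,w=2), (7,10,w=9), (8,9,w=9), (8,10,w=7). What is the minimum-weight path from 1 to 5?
3 (path: 1 -> 9 -> 5; weights 1 + 2 = 3)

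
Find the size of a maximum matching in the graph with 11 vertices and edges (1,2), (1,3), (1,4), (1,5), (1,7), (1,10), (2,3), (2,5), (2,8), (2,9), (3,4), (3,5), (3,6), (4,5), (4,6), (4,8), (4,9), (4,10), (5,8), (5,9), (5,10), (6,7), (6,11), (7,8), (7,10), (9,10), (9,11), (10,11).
5 (matching: (1,7), (2,8), (3,6), (5,10), (9,11); upper bound floor(n/2) = floor(11/2) = 5)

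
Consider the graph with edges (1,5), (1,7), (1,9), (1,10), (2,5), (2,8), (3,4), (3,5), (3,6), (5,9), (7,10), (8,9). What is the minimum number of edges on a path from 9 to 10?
2 (path: 9 -> 1 -> 10, 2 edges)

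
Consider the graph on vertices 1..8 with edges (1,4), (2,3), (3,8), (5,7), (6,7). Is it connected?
No, it has 3 components: {1, 4}, {2, 3, 8}, {5, 6, 7}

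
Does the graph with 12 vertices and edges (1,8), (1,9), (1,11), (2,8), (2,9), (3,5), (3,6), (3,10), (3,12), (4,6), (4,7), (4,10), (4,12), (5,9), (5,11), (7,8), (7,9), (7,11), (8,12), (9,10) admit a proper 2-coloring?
Yes. Partition: {1, 2, 5, 6, 7, 10, 12}, {3, 4, 8, 9, 11}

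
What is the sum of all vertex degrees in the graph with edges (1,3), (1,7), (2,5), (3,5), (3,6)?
10 (handshake: sum of degrees = 2|E| = 2 x 5 = 10)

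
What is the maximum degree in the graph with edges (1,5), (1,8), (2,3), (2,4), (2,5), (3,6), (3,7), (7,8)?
3 (attained at vertices 2, 3)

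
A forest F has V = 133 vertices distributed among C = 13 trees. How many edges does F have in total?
120 (Each of the 13 component trees on V_i vertices has V_i - 1 edges; summing gives V - C = 133 - 13 = 120)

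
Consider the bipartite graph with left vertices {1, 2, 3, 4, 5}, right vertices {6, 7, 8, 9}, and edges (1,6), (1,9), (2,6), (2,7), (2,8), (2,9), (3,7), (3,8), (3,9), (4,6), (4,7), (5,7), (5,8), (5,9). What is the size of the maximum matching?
4 (matching: (1,9), (2,8), (3,7), (4,6); upper bound min(|L|,|R|) = min(5,4) = 4)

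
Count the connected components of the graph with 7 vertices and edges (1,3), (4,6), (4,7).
4 (components: {1, 3}, {2}, {4, 6, 7}, {5})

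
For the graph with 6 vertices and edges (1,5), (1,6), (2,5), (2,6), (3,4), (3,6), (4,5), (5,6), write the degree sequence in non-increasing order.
[4, 4, 2, 2, 2, 2] (degrees: deg(1)=2, deg(2)=2, deg(3)=2, deg(4)=2, deg(5)=4, deg(6)=4)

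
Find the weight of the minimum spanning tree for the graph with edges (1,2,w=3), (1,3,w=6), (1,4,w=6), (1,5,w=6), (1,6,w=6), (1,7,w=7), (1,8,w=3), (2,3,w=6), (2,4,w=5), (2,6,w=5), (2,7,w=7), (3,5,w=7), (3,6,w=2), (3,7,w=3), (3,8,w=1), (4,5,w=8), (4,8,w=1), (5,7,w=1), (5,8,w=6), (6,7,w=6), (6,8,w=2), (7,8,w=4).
14 (MST edges: (1,2,w=3), (1,8,w=3), (3,6,w=2), (3,7,w=3), (3,8,w=1), (4,8,w=1), (5,7,w=1); sum of weights 3 + 3 + 2 + 3 + 1 + 1 + 1 = 14)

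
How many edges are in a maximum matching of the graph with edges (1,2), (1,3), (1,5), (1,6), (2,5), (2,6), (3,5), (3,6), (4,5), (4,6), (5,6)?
3 (matching: (1,2), (3,5), (4,6); upper bound floor(n/2) = floor(6/2) = 3)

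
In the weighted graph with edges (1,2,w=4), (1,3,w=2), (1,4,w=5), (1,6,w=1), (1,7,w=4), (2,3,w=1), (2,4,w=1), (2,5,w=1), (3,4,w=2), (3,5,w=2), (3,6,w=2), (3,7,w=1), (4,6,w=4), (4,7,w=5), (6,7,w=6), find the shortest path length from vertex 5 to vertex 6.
4 (path: 5 -> 3 -> 6; weights 2 + 2 = 4)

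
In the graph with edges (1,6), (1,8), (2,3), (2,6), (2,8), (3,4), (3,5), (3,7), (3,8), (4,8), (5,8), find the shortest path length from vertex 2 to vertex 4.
2 (path: 2 -> 8 -> 4, 2 edges)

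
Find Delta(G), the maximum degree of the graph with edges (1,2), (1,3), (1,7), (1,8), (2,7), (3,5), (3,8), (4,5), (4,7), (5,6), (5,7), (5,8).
5 (attained at vertex 5)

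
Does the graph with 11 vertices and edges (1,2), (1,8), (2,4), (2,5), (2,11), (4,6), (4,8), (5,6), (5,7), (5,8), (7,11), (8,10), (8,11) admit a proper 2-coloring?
Yes. Partition: {1, 3, 4, 5, 9, 10, 11}, {2, 6, 7, 8}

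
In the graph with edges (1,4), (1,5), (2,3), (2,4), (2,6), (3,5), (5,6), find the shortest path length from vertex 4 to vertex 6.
2 (path: 4 -> 2 -> 6, 2 edges)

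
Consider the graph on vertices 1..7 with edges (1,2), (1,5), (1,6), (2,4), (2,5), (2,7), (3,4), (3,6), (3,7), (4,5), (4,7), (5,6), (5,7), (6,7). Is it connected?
Yes (BFS from 1 visits [1, 2, 5, 6, 4, 7, 3] — all 7 vertices reached)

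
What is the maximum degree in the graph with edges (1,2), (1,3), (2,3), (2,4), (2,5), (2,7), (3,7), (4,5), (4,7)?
5 (attained at vertex 2)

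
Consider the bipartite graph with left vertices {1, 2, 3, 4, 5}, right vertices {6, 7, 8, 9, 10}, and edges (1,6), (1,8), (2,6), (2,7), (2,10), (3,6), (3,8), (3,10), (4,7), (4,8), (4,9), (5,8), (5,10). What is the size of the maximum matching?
5 (matching: (1,8), (2,7), (3,6), (4,9), (5,10); upper bound min(|L|,|R|) = min(5,5) = 5)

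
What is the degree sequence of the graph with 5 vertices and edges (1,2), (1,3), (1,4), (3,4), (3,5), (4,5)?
[3, 3, 3, 2, 1] (degrees: deg(1)=3, deg(2)=1, deg(3)=3, deg(4)=3, deg(5)=2)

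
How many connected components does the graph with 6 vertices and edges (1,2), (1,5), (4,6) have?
3 (components: {1, 2, 5}, {3}, {4, 6})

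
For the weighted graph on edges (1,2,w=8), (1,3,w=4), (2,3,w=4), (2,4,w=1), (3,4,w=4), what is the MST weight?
9 (MST edges: (1,3,w=4), (2,3,w=4), (2,4,w=1); sum of weights 4 + 4 + 1 = 9)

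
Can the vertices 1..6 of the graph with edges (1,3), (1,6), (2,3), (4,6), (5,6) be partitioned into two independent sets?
Yes. Partition: {1, 2, 4, 5}, {3, 6}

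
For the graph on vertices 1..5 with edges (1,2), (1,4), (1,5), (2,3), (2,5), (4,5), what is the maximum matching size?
2 (matching: (2,3), (4,5); upper bound floor(n/2) = floor(5/2) = 2)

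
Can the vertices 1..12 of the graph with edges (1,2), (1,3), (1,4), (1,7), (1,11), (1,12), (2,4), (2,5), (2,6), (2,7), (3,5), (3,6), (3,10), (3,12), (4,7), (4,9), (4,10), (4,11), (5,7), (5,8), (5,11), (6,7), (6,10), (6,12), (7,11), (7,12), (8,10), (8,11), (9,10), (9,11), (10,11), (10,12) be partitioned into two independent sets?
No (odd cycle of length 3: 7 -> 1 -> 4 -> 7)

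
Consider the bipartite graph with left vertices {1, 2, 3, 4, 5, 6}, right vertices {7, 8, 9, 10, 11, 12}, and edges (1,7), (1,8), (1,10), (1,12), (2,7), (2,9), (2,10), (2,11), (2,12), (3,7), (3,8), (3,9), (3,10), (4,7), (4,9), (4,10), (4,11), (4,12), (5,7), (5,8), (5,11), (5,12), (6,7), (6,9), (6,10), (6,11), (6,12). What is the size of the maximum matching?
6 (matching: (1,12), (2,11), (3,10), (4,9), (5,8), (6,7); upper bound min(|L|,|R|) = min(6,6) = 6)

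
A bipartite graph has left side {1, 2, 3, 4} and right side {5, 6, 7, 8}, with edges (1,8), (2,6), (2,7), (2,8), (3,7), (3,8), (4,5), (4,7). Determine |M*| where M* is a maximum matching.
4 (matching: (1,8), (2,6), (3,7), (4,5); upper bound min(|L|,|R|) = min(4,4) = 4)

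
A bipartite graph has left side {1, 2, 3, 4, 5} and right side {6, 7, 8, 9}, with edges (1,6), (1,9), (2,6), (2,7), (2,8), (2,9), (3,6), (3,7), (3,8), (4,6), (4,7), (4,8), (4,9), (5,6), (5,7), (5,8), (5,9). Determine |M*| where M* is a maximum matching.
4 (matching: (1,9), (2,8), (3,7), (4,6); upper bound min(|L|,|R|) = min(5,4) = 4)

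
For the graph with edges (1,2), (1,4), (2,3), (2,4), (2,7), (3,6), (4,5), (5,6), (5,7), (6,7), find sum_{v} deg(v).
20 (handshake: sum of degrees = 2|E| = 2 x 10 = 20)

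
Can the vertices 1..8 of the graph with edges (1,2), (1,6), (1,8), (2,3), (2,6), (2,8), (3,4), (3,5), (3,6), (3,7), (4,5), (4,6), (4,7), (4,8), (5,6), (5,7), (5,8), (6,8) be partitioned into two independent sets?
No (odd cycle of length 3: 8 -> 1 -> 2 -> 8)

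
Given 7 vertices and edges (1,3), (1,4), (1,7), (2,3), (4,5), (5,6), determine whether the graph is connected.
Yes (BFS from 1 visits [1, 3, 4, 7, 2, 5, 6] — all 7 vertices reached)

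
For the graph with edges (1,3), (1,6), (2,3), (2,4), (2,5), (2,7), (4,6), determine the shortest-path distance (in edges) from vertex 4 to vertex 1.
2 (path: 4 -> 6 -> 1, 2 edges)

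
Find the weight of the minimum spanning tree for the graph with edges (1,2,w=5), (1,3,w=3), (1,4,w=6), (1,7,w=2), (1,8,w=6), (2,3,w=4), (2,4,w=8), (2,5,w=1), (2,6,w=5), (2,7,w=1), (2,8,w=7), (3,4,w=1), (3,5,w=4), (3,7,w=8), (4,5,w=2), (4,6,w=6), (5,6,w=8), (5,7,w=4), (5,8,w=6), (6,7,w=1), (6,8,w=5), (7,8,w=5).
13 (MST edges: (1,7,w=2), (2,5,w=1), (2,7,w=1), (3,4,w=1), (4,5,w=2), (6,7,w=1), (6,8,w=5); sum of weights 2 + 1 + 1 + 1 + 2 + 1 + 5 = 13)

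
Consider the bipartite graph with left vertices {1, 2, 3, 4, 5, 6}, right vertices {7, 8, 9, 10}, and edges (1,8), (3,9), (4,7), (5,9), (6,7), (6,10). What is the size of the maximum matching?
4 (matching: (1,8), (3,9), (4,7), (6,10); upper bound min(|L|,|R|) = min(6,4) = 4)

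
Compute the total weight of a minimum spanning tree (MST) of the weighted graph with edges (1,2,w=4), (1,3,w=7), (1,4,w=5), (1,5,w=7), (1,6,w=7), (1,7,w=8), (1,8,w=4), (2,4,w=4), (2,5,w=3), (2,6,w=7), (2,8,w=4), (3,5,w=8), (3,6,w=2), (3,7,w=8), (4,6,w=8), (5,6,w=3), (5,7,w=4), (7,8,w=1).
21 (MST edges: (1,2,w=4), (1,8,w=4), (2,4,w=4), (2,5,w=3), (3,6,w=2), (5,6,w=3), (7,8,w=1); sum of weights 4 + 4 + 4 + 3 + 2 + 3 + 1 = 21)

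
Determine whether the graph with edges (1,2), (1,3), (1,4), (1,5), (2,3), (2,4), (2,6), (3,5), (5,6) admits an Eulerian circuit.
No (2 vertices have odd degree: {3, 5}; Eulerian circuit requires 0)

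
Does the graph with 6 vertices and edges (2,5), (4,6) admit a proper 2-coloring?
Yes. Partition: {1, 2, 3, 4}, {5, 6}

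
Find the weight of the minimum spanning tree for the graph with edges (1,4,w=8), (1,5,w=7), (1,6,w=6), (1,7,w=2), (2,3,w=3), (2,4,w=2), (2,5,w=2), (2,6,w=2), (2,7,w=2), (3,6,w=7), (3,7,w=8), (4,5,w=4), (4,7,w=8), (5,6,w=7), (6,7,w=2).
13 (MST edges: (1,7,w=2), (2,3,w=3), (2,4,w=2), (2,5,w=2), (2,6,w=2), (2,7,w=2); sum of weights 2 + 3 + 2 + 2 + 2 + 2 = 13)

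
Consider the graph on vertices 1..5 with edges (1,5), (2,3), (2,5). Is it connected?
No, it has 2 components: {1, 2, 3, 5}, {4}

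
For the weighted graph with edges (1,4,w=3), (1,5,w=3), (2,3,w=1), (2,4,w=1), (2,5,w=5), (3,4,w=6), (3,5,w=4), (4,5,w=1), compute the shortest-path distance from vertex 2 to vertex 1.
4 (path: 2 -> 4 -> 1; weights 1 + 3 = 4)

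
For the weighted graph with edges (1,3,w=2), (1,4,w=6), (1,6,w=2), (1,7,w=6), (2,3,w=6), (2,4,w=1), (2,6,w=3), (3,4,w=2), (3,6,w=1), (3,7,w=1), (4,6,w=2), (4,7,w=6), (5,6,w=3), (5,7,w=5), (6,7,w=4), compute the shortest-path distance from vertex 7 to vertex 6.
2 (path: 7 -> 3 -> 6; weights 1 + 1 = 2)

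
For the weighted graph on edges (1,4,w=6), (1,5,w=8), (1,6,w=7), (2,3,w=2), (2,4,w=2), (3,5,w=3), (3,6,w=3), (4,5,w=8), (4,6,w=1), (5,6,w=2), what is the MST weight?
13 (MST edges: (1,4,w=6), (2,3,w=2), (2,4,w=2), (4,6,w=1), (5,6,w=2); sum of weights 6 + 2 + 2 + 1 + 2 = 13)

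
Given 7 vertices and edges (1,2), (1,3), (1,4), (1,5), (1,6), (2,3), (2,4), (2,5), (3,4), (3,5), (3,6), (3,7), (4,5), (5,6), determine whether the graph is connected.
Yes (BFS from 1 visits [1, 2, 3, 4, 5, 6, 7] — all 7 vertices reached)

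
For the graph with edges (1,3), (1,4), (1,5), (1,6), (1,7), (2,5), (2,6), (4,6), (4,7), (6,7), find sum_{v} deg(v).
20 (handshake: sum of degrees = 2|E| = 2 x 10 = 20)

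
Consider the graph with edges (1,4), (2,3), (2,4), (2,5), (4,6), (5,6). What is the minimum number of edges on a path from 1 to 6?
2 (path: 1 -> 4 -> 6, 2 edges)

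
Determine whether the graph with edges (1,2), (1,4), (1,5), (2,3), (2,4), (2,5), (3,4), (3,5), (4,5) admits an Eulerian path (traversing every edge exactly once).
Yes (the graph is connected and exactly 2 vertices have odd degree: {1, 3}; any Eulerian path must start and end at those)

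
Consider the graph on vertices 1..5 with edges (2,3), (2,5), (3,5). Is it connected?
No, it has 3 components: {1}, {2, 3, 5}, {4}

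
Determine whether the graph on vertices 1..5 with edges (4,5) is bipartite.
Yes. Partition: {1, 2, 3, 4}, {5}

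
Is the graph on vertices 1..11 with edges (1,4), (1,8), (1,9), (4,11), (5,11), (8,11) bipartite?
Yes. Partition: {1, 2, 3, 6, 7, 10, 11}, {4, 5, 8, 9}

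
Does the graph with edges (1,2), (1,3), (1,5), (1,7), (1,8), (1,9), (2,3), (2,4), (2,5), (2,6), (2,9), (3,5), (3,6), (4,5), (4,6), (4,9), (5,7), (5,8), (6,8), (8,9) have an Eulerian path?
Yes — and in fact it has an Eulerian circuit (the graph is connected and all 9 vertices have even degree)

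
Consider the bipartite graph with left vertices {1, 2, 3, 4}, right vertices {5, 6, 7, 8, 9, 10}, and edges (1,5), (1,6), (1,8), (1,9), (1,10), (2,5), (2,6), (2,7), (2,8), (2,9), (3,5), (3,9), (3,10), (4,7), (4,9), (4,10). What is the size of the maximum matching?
4 (matching: (1,10), (2,8), (3,9), (4,7); upper bound min(|L|,|R|) = min(4,6) = 4)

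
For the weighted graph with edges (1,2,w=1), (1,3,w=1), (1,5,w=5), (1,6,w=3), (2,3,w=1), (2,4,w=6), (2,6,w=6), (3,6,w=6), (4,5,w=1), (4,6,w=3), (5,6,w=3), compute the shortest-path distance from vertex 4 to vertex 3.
7 (path: 4 -> 2 -> 3; weights 6 + 1 = 7)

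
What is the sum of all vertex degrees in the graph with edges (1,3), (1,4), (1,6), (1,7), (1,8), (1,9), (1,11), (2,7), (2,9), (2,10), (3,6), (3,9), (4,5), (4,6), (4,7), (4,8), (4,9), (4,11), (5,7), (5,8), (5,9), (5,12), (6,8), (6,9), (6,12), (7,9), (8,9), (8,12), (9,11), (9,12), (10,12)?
62 (handshake: sum of degrees = 2|E| = 2 x 31 = 62)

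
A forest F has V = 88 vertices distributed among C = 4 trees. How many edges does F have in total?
84 (Each of the 4 component trees on V_i vertices has V_i - 1 edges; summing gives V - C = 88 - 4 = 84)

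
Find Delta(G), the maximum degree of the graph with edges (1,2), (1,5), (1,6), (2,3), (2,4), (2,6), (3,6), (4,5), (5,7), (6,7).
4 (attained at vertices 2, 6)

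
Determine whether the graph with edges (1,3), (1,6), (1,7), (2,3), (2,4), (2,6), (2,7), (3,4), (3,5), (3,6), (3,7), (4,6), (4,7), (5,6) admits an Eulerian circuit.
No (2 vertices have odd degree: {1, 6}; Eulerian circuit requires 0)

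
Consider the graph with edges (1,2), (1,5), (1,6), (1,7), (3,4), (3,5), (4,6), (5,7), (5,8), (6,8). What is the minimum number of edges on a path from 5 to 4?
2 (path: 5 -> 3 -> 4, 2 edges)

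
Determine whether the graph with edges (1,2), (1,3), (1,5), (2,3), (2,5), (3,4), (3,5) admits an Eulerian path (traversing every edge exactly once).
No (4 vertices have odd degree: {1, 2, 4, 5}; Eulerian path requires 0 or 2)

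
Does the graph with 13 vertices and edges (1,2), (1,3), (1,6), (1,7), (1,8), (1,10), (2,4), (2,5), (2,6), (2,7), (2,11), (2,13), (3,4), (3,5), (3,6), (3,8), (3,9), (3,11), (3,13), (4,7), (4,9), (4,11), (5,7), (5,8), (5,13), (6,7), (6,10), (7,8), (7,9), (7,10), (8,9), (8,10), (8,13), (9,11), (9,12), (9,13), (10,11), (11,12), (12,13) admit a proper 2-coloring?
No (odd cycle of length 3: 2 -> 1 -> 6 -> 2)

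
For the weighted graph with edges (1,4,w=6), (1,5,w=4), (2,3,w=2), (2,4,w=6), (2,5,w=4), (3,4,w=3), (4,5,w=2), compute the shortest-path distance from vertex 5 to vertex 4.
2 (path: 5 -> 4; weights 2 = 2)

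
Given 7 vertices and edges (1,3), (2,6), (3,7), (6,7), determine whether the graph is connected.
No, it has 3 components: {1, 2, 3, 6, 7}, {4}, {5}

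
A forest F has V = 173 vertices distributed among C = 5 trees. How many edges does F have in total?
168 (Each of the 5 component trees on V_i vertices has V_i - 1 edges; summing gives V - C = 173 - 5 = 168)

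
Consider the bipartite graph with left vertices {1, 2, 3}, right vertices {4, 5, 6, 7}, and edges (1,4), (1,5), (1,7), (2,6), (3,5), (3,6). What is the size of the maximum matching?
3 (matching: (1,7), (2,6), (3,5); upper bound min(|L|,|R|) = min(3,4) = 3)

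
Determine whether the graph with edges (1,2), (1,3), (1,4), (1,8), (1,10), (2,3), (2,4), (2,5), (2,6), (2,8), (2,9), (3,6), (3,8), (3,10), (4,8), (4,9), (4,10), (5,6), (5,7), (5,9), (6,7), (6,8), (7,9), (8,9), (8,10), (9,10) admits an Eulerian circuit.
No (8 vertices have odd degree: {1, 2, 3, 4, 6, 7, 8, 10}; Eulerian circuit requires 0)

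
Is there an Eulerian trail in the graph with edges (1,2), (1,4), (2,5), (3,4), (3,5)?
Yes — and in fact it has an Eulerian circuit (the graph is connected and all 5 vertices have even degree)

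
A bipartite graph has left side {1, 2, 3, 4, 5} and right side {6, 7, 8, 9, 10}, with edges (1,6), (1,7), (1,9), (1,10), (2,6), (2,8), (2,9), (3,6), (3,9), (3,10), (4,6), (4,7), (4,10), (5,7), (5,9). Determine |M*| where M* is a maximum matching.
5 (matching: (1,10), (2,8), (3,9), (4,6), (5,7); upper bound min(|L|,|R|) = min(5,5) = 5)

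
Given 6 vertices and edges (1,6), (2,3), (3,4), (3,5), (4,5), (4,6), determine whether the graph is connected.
Yes (BFS from 1 visits [1, 6, 4, 3, 5, 2] — all 6 vertices reached)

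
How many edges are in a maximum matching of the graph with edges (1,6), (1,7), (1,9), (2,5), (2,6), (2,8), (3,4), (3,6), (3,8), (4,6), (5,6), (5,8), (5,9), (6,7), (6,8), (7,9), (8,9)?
4 (matching: (2,5), (3,4), (6,7), (8,9); upper bound floor(n/2) = floor(9/2) = 4)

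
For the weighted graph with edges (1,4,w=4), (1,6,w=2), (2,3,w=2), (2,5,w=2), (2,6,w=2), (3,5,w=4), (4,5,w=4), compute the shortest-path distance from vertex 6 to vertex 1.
2 (path: 6 -> 1; weights 2 = 2)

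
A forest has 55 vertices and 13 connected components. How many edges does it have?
42 (Each of the 13 component trees on V_i vertices has V_i - 1 edges; summing gives V - C = 55 - 13 = 42)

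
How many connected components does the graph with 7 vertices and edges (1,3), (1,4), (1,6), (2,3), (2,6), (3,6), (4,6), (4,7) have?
2 (components: {1, 2, 3, 4, 6, 7}, {5})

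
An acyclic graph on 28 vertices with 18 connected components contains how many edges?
10 (Each of the 18 component trees on V_i vertices has V_i - 1 edges; summing gives V - C = 28 - 18 = 10)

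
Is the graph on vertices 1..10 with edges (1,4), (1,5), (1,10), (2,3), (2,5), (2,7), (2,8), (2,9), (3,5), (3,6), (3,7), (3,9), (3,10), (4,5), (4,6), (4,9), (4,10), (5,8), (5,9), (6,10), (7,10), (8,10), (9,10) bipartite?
No (odd cycle of length 3: 4 -> 1 -> 5 -> 4)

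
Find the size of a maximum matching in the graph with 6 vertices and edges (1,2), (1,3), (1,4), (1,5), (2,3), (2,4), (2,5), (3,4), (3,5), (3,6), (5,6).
3 (matching: (1,5), (2,4), (3,6); upper bound floor(n/2) = floor(6/2) = 3)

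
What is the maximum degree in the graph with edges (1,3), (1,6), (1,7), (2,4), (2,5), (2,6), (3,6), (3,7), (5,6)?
4 (attained at vertex 6)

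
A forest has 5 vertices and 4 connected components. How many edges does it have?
1 (Each of the 4 component trees on V_i vertices has V_i - 1 edges; summing gives V - C = 5 - 4 = 1)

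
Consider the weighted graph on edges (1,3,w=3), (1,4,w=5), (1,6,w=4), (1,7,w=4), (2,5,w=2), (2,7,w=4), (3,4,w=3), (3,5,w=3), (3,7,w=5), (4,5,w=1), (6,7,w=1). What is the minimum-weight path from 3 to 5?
3 (path: 3 -> 5; weights 3 = 3)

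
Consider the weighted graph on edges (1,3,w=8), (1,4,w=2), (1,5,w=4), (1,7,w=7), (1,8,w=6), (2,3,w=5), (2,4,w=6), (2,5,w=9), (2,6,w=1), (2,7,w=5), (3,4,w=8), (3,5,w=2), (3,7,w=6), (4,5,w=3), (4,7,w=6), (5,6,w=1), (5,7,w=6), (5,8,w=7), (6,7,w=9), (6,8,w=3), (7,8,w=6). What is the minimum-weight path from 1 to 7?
7 (path: 1 -> 7; weights 7 = 7)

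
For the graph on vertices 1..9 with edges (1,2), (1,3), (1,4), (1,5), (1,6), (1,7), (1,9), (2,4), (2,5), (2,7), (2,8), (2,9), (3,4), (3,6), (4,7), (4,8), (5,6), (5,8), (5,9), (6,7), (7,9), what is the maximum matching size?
4 (matching: (1,6), (2,4), (5,8), (7,9); upper bound floor(n/2) = floor(9/2) = 4)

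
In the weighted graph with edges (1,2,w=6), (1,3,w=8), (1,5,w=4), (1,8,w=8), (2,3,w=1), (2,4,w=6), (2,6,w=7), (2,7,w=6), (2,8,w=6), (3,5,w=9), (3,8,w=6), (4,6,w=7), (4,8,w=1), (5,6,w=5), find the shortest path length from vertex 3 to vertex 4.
7 (path: 3 -> 2 -> 4; weights 1 + 6 = 7)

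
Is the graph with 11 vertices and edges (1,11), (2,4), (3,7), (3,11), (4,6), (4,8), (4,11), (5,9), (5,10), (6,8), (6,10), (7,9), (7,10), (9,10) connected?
Yes (BFS from 1 visits [1, 11, 3, 4, 7, 2, 6, 8, 9, 10, 5] — all 11 vertices reached)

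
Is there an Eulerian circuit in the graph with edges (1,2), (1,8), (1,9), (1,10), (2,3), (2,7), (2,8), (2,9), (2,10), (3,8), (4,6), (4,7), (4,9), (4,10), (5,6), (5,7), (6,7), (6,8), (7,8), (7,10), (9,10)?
No (2 vertices have odd degree: {8, 10}; Eulerian circuit requires 0)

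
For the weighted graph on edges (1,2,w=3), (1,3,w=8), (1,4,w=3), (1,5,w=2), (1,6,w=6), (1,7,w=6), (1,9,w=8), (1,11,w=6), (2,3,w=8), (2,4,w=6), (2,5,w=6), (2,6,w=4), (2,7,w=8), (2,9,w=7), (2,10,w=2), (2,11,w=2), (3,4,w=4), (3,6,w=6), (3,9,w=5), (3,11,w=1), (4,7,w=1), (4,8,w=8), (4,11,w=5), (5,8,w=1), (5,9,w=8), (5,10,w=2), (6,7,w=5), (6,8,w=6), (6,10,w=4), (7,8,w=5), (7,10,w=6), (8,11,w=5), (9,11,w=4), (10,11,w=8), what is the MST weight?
22 (MST edges: (1,4,w=3), (1,5,w=2), (2,6,w=4), (2,10,w=2), (2,11,w=2), (3,11,w=1), (4,7,w=1), (5,8,w=1), (5,10,w=2), (9,11,w=4); sum of weights 3 + 2 + 4 + 2 + 2 + 1 + 1 + 1 + 2 + 4 = 22)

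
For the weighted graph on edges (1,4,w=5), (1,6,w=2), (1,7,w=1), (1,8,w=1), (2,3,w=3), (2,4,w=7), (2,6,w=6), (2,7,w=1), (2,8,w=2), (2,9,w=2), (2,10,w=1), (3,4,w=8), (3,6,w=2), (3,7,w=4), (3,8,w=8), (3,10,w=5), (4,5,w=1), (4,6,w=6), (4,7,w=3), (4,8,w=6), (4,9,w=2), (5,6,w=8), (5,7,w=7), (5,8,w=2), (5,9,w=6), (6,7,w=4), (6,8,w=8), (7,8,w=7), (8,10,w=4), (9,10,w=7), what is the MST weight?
13 (MST edges: (1,6,w=2), (1,7,w=1), (1,8,w=1), (2,7,w=1), (2,9,w=2), (2,10,w=1), (3,6,w=2), (4,5,w=1), (4,9,w=2); sum of weights 2 + 1 + 1 + 1 + 2 + 1 + 2 + 1 + 2 = 13)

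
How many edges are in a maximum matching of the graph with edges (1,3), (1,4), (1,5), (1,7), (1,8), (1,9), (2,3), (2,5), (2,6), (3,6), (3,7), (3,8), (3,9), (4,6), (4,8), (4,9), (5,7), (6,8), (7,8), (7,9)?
4 (matching: (1,9), (2,6), (3,8), (5,7); upper bound floor(n/2) = floor(9/2) = 4)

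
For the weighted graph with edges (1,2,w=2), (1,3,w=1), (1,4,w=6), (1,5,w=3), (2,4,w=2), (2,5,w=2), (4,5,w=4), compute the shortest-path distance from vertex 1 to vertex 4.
4 (path: 1 -> 2 -> 4; weights 2 + 2 = 4)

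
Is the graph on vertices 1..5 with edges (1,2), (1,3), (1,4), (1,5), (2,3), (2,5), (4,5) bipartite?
No (odd cycle of length 3: 4 -> 1 -> 5 -> 4)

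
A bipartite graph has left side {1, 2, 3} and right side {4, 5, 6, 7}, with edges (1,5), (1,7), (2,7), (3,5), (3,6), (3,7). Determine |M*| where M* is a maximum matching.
3 (matching: (1,5), (2,7), (3,6); upper bound min(|L|,|R|) = min(3,4) = 3)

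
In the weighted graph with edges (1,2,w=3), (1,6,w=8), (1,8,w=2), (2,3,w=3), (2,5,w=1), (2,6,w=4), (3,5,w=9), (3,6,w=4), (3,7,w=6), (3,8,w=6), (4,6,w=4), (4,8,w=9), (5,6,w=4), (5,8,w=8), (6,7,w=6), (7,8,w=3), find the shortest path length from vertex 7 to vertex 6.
6 (path: 7 -> 6; weights 6 = 6)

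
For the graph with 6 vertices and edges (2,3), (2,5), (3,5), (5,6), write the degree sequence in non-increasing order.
[3, 2, 2, 1, 0, 0] (degrees: deg(1)=0, deg(2)=2, deg(3)=2, deg(4)=0, deg(5)=3, deg(6)=1)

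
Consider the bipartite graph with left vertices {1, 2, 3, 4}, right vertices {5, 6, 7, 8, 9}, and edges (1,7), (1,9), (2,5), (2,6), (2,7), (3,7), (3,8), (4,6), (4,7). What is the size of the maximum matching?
4 (matching: (1,9), (2,7), (3,8), (4,6); upper bound min(|L|,|R|) = min(4,5) = 4)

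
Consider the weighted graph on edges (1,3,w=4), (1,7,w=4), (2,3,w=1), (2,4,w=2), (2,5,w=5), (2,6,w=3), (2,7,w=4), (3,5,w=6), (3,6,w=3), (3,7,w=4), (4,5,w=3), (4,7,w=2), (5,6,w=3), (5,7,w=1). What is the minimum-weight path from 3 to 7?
4 (path: 3 -> 7; weights 4 = 4)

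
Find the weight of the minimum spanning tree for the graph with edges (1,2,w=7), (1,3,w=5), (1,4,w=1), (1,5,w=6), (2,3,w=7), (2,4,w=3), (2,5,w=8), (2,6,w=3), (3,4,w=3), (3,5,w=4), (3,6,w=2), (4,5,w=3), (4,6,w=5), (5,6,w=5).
12 (MST edges: (1,4,w=1), (2,4,w=3), (2,6,w=3), (3,6,w=2), (4,5,w=3); sum of weights 1 + 3 + 3 + 2 + 3 = 12)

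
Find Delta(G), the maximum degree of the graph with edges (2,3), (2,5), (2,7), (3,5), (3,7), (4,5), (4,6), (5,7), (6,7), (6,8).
4 (attained at vertices 5, 7)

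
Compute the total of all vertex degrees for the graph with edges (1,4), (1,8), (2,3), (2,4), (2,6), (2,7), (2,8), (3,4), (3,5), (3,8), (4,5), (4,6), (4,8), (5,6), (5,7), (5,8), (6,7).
34 (handshake: sum of degrees = 2|E| = 2 x 17 = 34)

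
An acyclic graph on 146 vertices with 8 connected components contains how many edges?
138 (Each of the 8 component trees on V_i vertices has V_i - 1 edges; summing gives V - C = 146 - 8 = 138)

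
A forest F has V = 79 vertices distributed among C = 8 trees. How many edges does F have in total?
71 (Each of the 8 component trees on V_i vertices has V_i - 1 edges; summing gives V - C = 79 - 8 = 71)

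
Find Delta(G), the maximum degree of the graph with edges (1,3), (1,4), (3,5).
2 (attained at vertices 1, 3)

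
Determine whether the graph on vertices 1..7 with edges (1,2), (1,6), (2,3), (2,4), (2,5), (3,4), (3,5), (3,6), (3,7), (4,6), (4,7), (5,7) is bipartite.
No (odd cycle of length 3: 3 -> 2 -> 4 -> 3)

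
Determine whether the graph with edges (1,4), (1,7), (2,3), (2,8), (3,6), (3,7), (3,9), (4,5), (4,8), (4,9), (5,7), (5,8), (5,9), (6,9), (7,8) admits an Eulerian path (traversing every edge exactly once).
Yes — and in fact it has an Eulerian circuit (the graph is connected and all 9 vertices have even degree)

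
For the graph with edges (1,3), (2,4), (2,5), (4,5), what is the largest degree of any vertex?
2 (attained at vertices 2, 4, 5)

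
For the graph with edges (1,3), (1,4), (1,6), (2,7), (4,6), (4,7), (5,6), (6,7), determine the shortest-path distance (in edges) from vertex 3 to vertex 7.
3 (path: 3 -> 1 -> 6 -> 7, 3 edges)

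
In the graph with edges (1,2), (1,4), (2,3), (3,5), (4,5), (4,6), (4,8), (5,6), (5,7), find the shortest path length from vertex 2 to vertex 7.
3 (path: 2 -> 3 -> 5 -> 7, 3 edges)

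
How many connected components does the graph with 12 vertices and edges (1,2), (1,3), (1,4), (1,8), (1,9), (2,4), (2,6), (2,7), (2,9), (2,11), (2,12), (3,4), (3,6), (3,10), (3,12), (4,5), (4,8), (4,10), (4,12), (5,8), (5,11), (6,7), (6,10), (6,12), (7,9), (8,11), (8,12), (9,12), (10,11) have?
1 (components: {1, 2, 3, 4, 5, 6, 7, 8, 9, 10, 11, 12})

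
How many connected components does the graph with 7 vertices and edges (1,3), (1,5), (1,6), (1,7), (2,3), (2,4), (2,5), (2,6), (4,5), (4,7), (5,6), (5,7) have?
1 (components: {1, 2, 3, 4, 5, 6, 7})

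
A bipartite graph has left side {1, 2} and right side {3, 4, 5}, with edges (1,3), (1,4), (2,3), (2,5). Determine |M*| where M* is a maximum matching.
2 (matching: (1,4), (2,5); upper bound min(|L|,|R|) = min(2,3) = 2)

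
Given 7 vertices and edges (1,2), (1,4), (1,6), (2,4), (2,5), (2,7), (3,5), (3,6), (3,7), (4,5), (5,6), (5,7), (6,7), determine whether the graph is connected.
Yes (BFS from 1 visits [1, 2, 4, 6, 5, 7, 3] — all 7 vertices reached)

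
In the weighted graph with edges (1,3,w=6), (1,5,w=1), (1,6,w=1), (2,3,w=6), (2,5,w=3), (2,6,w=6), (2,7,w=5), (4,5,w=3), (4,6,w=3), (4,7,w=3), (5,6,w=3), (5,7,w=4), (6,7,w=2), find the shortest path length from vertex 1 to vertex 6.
1 (path: 1 -> 6; weights 1 = 1)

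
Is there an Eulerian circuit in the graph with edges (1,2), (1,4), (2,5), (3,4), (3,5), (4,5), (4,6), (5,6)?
Yes (the graph is connected and all 6 vertices have even degree)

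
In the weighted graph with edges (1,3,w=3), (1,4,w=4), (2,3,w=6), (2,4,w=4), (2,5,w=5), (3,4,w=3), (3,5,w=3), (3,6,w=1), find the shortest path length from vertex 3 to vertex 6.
1 (path: 3 -> 6; weights 1 = 1)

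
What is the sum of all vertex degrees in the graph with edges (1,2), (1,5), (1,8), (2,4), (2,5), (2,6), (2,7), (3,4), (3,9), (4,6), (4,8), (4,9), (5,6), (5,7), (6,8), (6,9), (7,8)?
34 (handshake: sum of degrees = 2|E| = 2 x 17 = 34)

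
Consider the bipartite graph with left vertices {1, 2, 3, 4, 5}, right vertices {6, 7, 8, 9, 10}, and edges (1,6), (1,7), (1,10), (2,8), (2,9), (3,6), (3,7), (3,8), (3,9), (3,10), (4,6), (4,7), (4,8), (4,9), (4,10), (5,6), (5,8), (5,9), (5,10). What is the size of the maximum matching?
5 (matching: (1,10), (2,9), (3,8), (4,7), (5,6); upper bound min(|L|,|R|) = min(5,5) = 5)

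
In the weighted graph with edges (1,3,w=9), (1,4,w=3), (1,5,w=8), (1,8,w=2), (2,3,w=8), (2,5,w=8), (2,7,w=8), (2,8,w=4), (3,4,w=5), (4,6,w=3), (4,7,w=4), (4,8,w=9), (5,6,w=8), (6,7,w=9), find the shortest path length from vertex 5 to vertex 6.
8 (path: 5 -> 6; weights 8 = 8)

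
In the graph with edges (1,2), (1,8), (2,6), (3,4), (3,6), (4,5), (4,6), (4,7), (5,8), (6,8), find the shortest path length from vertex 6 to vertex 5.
2 (path: 6 -> 8 -> 5, 2 edges)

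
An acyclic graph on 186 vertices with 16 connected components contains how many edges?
170 (Each of the 16 component trees on V_i vertices has V_i - 1 edges; summing gives V - C = 186 - 16 = 170)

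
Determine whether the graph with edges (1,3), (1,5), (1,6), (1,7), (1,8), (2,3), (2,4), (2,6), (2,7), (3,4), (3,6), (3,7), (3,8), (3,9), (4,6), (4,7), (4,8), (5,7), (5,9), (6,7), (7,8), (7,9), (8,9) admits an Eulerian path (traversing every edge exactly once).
No (6 vertices have odd degree: {1, 3, 4, 5, 6, 8}; Eulerian path requires 0 or 2)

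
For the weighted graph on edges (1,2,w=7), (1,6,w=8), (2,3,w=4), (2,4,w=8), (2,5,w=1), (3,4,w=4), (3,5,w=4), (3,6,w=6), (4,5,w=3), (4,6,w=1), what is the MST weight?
16 (MST edges: (1,2,w=7), (2,3,w=4), (2,5,w=1), (4,5,w=3), (4,6,w=1); sum of weights 7 + 4 + 1 + 3 + 1 = 16)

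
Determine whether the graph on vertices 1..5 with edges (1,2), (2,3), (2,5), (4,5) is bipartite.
Yes. Partition: {1, 3, 5}, {2, 4}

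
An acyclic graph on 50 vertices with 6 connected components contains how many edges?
44 (Each of the 6 component trees on V_i vertices has V_i - 1 edges; summing gives V - C = 50 - 6 = 44)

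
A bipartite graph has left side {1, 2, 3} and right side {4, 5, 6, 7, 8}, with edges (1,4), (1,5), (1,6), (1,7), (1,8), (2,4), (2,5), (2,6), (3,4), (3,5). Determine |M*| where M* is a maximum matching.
3 (matching: (1,8), (2,6), (3,5); upper bound min(|L|,|R|) = min(3,5) = 3)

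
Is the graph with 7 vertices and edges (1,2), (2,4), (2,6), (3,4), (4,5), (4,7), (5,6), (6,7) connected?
Yes (BFS from 1 visits [1, 2, 4, 6, 3, 5, 7] — all 7 vertices reached)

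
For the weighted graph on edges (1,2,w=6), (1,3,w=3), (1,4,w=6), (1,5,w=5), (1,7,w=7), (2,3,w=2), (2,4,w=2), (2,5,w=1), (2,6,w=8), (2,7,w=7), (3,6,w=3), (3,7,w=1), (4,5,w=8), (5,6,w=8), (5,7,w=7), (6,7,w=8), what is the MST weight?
12 (MST edges: (1,3,w=3), (2,3,w=2), (2,4,w=2), (2,5,w=1), (3,6,w=3), (3,7,w=1); sum of weights 3 + 2 + 2 + 1 + 3 + 1 = 12)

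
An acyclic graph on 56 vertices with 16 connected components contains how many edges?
40 (Each of the 16 component trees on V_i vertices has V_i - 1 edges; summing gives V - C = 56 - 16 = 40)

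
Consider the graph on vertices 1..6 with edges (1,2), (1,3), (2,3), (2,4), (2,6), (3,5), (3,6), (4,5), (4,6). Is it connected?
Yes (BFS from 1 visits [1, 2, 3, 4, 6, 5] — all 6 vertices reached)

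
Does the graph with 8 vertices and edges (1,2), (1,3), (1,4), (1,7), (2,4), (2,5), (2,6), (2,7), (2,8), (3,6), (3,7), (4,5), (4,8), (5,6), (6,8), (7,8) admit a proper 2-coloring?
No (odd cycle of length 3: 7 -> 1 -> 3 -> 7)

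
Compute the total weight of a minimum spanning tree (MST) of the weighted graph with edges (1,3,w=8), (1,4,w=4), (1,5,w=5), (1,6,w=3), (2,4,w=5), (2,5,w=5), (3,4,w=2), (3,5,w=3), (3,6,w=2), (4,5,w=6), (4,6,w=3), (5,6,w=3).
15 (MST edges: (1,6,w=3), (2,4,w=5), (3,4,w=2), (3,5,w=3), (3,6,w=2); sum of weights 3 + 5 + 2 + 3 + 2 = 15)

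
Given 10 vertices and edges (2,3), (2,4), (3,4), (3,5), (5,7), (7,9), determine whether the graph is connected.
No, it has 5 components: {1}, {2, 3, 4, 5, 7, 9}, {6}, {8}, {10}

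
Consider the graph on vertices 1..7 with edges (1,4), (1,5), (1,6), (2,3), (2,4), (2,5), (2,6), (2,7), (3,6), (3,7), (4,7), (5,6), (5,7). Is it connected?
Yes (BFS from 1 visits [1, 4, 5, 6, 2, 7, 3] — all 7 vertices reached)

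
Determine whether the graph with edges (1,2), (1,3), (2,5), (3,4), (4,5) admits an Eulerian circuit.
Yes (the graph is connected and all 5 vertices have even degree)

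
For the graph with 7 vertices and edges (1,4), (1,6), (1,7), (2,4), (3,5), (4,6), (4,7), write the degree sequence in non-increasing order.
[4, 3, 2, 2, 1, 1, 1] (degrees: deg(1)=3, deg(2)=1, deg(3)=1, deg(4)=4, deg(5)=1, deg(6)=2, deg(7)=2)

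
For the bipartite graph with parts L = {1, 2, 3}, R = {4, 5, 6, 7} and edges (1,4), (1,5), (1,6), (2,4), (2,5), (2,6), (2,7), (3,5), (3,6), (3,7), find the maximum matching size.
3 (matching: (1,6), (2,7), (3,5); upper bound min(|L|,|R|) = min(3,4) = 3)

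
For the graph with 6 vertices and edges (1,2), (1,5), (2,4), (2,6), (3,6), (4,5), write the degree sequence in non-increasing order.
[3, 2, 2, 2, 2, 1] (degrees: deg(1)=2, deg(2)=3, deg(3)=1, deg(4)=2, deg(5)=2, deg(6)=2)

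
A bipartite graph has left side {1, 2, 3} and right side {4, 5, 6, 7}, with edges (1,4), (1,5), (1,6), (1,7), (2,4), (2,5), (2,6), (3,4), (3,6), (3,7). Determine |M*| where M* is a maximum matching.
3 (matching: (1,7), (2,5), (3,6); upper bound min(|L|,|R|) = min(3,4) = 3)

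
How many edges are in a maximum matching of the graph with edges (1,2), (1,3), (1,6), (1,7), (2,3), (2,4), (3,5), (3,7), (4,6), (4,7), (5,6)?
3 (matching: (1,7), (2,4), (5,6); upper bound floor(n/2) = floor(7/2) = 3)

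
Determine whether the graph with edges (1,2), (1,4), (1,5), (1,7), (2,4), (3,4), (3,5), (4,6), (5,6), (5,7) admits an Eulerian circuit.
Yes (the graph is connected and all 7 vertices have even degree)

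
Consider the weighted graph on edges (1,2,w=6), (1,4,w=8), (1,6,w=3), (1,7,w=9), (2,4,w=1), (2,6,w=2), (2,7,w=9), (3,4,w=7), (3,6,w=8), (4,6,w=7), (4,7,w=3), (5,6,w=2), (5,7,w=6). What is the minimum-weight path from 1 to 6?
3 (path: 1 -> 6; weights 3 = 3)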